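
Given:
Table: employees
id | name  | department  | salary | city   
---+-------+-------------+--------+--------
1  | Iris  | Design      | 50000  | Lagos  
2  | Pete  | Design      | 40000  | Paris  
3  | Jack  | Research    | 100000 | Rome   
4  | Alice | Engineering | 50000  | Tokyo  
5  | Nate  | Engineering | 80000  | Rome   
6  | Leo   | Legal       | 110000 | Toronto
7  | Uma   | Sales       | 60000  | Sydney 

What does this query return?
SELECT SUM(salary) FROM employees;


SUM(salary) = 50000 + 40000 + 100000 + 50000 + 80000 + 110000 + 60000 = 490000

490000


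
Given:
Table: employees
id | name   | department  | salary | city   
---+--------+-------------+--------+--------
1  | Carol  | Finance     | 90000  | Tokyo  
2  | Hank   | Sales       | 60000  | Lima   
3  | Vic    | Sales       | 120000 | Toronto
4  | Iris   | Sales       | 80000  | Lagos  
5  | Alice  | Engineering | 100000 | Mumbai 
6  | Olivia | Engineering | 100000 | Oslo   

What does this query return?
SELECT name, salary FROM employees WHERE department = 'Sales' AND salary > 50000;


Filtering: department = 'Sales' AND salary > 50000
Matching: 3 rows

3 rows:
Hank, 60000
Vic, 120000
Iris, 80000


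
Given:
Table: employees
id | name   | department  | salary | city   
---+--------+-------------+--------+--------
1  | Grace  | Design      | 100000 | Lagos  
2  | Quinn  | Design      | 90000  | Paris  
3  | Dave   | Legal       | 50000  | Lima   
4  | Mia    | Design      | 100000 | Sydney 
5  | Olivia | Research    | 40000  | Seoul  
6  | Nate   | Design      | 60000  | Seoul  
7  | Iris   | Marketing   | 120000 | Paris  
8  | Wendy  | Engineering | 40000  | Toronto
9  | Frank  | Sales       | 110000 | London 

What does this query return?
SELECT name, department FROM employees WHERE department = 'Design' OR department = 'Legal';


Filtering: department = 'Design' OR 'Legal'
Matching: 5 rows

5 rows:
Grace, Design
Quinn, Design
Dave, Legal
Mia, Design
Nate, Design


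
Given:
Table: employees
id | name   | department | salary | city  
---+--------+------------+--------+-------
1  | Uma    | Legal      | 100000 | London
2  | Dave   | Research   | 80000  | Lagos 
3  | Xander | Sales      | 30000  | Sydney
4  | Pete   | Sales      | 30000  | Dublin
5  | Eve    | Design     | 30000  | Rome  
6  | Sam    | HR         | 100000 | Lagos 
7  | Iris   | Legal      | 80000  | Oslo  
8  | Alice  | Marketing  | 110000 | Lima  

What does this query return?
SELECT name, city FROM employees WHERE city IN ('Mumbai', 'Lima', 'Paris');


Filtering: city IN ('Mumbai', 'Lima', 'Paris')
Matching: 1 rows

1 rows:
Alice, Lima


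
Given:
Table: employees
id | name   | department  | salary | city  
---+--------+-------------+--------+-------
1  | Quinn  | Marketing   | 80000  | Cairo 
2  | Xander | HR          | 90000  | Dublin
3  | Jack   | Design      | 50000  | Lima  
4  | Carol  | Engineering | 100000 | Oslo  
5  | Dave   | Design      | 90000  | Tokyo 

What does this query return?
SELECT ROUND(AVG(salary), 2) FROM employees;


SUM(salary) = 410000
COUNT = 5
ROUND(AVG, 2) = ROUND(410000 / 5, 2) = 82000.0

82000.0


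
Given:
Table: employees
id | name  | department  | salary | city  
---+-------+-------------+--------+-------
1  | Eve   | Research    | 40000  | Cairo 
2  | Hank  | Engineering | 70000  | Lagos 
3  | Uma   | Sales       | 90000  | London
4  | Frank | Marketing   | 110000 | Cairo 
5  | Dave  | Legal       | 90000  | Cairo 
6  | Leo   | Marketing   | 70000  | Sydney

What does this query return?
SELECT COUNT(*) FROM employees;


COUNT(*) counts all rows

6


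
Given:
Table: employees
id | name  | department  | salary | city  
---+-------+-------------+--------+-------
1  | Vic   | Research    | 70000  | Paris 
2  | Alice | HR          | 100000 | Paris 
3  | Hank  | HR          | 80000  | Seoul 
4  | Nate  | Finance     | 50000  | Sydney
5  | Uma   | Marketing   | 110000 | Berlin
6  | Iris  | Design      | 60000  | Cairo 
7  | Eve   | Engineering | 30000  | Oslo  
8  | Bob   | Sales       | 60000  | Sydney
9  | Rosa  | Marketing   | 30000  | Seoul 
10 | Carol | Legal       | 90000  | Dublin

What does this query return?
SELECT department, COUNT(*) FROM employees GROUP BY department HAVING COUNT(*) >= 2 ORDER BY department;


Groups with count >= 2:
  HR: 2 -> PASS
  Marketing: 2 -> PASS
  Design: 1 -> filtered out
  Engineering: 1 -> filtered out
  Finance: 1 -> filtered out
  Legal: 1 -> filtered out
  Research: 1 -> filtered out
  Sales: 1 -> filtered out


2 groups:
HR, 2
Marketing, 2


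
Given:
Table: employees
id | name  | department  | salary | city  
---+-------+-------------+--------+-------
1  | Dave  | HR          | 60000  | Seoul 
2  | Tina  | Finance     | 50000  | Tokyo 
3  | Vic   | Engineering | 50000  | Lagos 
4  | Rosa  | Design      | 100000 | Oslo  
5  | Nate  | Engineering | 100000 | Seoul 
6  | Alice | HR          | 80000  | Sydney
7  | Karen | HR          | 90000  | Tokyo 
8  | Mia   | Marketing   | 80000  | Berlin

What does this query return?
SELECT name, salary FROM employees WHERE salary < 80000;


Filtering: salary < 80000
Matching: 3 rows

3 rows:
Dave, 60000
Tina, 50000
Vic, 50000


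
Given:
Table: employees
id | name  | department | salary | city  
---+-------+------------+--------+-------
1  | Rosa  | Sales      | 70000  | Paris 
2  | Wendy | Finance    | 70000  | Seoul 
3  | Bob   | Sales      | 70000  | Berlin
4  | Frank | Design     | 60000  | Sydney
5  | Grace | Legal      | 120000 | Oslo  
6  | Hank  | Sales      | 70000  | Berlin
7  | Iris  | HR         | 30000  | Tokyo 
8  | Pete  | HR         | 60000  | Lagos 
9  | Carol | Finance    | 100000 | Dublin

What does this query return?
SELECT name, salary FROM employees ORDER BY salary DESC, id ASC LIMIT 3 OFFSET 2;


Sort by salary DESC (id ASC tiebreak), then skip 2 and take 3
Rows 3 through 5

3 rows:
Rosa, 70000
Wendy, 70000
Bob, 70000


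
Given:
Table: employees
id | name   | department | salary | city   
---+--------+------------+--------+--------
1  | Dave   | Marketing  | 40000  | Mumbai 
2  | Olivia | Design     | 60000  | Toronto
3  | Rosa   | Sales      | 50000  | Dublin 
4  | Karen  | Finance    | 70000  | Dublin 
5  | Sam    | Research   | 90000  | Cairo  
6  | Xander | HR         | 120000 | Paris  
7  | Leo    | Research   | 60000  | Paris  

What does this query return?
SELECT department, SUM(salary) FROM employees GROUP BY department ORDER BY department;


Summing salary within each department:
  Design: 60000 = 60000
  Finance: 70000 = 70000
  HR: 120000 = 120000
  Marketing: 40000 = 40000
  Research: 90000 + 60000 = 150000
  Sales: 50000 = 50000


6 groups:
Design, 60000
Finance, 70000
HR, 120000
Marketing, 40000
Research, 150000
Sales, 50000


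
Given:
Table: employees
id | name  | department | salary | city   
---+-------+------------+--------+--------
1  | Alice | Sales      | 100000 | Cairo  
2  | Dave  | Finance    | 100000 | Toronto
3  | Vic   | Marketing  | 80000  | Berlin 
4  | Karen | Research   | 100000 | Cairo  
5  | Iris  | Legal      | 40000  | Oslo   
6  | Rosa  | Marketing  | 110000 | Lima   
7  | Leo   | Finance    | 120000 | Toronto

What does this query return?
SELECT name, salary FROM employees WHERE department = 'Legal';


Filtering: department = 'Legal'
Matching rows: 1

1 rows:
Iris, 40000


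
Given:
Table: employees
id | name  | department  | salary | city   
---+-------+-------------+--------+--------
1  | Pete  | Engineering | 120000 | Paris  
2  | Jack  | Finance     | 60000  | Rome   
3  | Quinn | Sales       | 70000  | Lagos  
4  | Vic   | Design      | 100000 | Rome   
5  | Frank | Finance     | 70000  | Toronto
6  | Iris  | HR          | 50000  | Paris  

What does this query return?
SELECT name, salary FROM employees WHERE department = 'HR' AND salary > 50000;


Filtering: department = 'HR' AND salary > 50000
Matching: 0 rows

Empty result set (0 rows)


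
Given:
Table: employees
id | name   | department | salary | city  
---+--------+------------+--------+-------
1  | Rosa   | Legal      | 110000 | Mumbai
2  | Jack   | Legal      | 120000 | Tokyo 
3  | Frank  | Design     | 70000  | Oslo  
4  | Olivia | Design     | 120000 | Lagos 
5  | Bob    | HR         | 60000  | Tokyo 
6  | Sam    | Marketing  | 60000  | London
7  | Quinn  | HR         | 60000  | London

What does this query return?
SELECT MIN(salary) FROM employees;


Salaries: 110000, 120000, 70000, 120000, 60000, 60000, 60000
MIN = 60000

60000


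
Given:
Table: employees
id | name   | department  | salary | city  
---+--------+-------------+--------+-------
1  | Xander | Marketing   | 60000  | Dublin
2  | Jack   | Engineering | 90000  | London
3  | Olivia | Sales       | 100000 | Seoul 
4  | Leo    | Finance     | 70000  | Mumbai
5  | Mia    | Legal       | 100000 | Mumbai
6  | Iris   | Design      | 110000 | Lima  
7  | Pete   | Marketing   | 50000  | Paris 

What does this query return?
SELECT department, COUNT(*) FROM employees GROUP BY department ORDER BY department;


Assigning each row to its department group:
  Xander -> Marketing
  Jack -> Engineering
  Olivia -> Sales
  Leo -> Finance
  Mia -> Legal
  Iris -> Design
  Pete -> Marketing


6 groups:
Design, 1
Engineering, 1
Finance, 1
Legal, 1
Marketing, 2
Sales, 1


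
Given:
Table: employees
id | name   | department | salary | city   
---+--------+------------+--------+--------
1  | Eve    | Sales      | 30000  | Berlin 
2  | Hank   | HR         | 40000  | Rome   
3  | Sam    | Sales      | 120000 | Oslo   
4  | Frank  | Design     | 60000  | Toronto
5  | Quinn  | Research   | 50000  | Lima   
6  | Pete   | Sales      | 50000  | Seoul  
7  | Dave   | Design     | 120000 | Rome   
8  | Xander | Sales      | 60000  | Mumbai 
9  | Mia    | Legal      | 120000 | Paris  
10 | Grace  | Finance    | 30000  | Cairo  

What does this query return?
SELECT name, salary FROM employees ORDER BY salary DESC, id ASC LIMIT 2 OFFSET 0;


Sort by salary DESC (id ASC tiebreak), then skip 0 and take 2
Rows 1 through 2

2 rows:
Sam, 120000
Dave, 120000


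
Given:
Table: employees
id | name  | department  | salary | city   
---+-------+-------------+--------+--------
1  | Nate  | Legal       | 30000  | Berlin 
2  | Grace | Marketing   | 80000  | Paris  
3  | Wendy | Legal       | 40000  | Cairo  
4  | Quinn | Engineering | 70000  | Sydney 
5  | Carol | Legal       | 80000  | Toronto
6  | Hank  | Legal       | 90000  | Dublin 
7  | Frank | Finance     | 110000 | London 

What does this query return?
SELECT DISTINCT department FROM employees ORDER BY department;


All 'department' values (row order): Legal, Marketing, Legal, Engineering, Legal, Legal, Finance
Removing duplicates leaves 4 unique value(s).

4 values:
Engineering
Finance
Legal
Marketing


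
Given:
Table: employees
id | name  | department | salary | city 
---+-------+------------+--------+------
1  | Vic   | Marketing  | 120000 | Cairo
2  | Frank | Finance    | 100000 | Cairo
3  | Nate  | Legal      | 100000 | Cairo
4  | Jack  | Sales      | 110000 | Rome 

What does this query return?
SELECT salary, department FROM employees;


Projecting columns: salary, department

4 rows:
120000, Marketing
100000, Finance
100000, Legal
110000, Sales


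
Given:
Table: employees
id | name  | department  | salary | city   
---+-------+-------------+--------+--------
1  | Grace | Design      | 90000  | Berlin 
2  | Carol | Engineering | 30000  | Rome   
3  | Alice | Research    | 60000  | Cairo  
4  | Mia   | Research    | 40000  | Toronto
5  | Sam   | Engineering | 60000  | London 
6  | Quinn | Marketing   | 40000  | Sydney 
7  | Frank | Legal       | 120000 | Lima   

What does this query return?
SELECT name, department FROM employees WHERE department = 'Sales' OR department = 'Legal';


Filtering: department = 'Sales' OR 'Legal'
Matching: 1 rows

1 rows:
Frank, Legal


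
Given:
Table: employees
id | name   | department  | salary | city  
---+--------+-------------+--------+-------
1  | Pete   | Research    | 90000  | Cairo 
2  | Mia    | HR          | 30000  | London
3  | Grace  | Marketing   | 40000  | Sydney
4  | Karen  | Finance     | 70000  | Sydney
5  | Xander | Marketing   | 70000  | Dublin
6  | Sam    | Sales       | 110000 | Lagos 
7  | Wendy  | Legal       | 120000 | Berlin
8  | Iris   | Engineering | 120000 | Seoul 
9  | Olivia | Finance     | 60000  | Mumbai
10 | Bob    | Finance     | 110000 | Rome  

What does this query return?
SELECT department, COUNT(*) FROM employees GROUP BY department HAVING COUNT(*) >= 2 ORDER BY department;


Groups with count >= 2:
  Finance: 3 -> PASS
  Marketing: 2 -> PASS
  Engineering: 1 -> filtered out
  HR: 1 -> filtered out
  Legal: 1 -> filtered out
  Research: 1 -> filtered out
  Sales: 1 -> filtered out


2 groups:
Finance, 3
Marketing, 2


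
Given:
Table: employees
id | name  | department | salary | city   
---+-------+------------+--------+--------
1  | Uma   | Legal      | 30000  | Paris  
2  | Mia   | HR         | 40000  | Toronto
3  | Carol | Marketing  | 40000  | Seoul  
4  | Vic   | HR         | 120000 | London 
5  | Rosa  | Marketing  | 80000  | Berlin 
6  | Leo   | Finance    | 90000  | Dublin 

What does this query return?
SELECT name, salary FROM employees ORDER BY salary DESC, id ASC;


Sorting by salary DESC, then id ASC for ties

6 rows:
Vic, 120000
Leo, 90000
Rosa, 80000
Mia, 40000
Carol, 40000
Uma, 30000


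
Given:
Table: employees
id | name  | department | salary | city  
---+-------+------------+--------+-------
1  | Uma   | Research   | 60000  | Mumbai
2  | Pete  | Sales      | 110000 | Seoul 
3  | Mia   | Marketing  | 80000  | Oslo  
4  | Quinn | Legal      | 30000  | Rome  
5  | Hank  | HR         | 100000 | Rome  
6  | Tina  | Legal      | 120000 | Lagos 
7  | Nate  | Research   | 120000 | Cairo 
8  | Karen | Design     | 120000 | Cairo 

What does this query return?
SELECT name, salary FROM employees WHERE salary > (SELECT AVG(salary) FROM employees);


Subquery: AVG(salary) = 92500.0
Filtering: salary > 92500.0
  Pete (110000) -> MATCH
  Hank (100000) -> MATCH
  Tina (120000) -> MATCH
  Nate (120000) -> MATCH
  Karen (120000) -> MATCH


5 rows:
Pete, 110000
Hank, 100000
Tina, 120000
Nate, 120000
Karen, 120000


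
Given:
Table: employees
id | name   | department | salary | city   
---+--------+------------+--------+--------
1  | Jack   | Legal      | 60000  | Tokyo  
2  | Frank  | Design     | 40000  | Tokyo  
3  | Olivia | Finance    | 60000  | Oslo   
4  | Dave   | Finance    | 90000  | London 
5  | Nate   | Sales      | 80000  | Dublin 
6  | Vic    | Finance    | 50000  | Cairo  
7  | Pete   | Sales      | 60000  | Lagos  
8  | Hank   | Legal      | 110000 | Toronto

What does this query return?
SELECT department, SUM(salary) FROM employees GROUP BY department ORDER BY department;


Summing salary within each department:
  Design: 40000 = 40000
  Finance: 60000 + 90000 + 50000 = 200000
  Legal: 60000 + 110000 = 170000
  Sales: 80000 + 60000 = 140000


4 groups:
Design, 40000
Finance, 200000
Legal, 170000
Sales, 140000


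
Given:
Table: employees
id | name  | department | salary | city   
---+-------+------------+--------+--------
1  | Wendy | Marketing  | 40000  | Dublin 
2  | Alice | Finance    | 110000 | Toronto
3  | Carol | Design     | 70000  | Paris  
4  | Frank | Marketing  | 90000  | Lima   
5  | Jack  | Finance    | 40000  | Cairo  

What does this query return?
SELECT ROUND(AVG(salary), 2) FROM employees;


SUM(salary) = 350000
COUNT = 5
ROUND(AVG, 2) = ROUND(350000 / 5, 2) = 70000.0

70000.0


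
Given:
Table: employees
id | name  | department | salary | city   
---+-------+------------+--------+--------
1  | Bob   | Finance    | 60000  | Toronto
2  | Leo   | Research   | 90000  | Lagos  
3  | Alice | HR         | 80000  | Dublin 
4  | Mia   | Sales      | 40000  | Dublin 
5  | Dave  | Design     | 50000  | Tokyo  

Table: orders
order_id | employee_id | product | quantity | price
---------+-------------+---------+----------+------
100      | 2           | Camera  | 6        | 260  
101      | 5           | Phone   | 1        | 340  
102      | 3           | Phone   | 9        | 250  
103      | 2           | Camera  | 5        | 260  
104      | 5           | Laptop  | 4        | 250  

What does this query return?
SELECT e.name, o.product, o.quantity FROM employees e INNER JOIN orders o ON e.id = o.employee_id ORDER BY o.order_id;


Joining employees.id = orders.employee_id:
  employee Leo (id=2) -> order Camera
  employee Dave (id=5) -> order Phone
  employee Alice (id=3) -> order Phone
  employee Leo (id=2) -> order Camera
  employee Dave (id=5) -> order Laptop


5 rows:
Leo, Camera, 6
Dave, Phone, 1
Alice, Phone, 9
Leo, Camera, 5
Dave, Laptop, 4


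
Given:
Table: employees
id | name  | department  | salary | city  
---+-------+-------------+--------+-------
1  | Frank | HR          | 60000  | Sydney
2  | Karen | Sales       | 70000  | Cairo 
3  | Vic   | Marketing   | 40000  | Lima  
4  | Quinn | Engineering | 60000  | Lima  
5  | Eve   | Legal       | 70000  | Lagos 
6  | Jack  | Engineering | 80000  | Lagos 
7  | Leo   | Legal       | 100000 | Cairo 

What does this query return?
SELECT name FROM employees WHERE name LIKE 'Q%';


LIKE 'Q%' matches names starting with 'Q'
Matching: 1

1 rows:
Quinn


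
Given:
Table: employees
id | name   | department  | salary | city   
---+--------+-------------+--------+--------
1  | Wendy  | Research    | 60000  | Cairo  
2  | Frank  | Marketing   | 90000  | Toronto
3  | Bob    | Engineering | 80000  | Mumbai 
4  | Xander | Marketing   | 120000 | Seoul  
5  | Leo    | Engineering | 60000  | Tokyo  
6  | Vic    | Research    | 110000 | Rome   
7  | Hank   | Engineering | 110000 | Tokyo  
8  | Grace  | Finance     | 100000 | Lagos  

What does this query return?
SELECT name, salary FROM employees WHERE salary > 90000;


Filtering: salary > 90000
Matching: 4 rows

4 rows:
Xander, 120000
Vic, 110000
Hank, 110000
Grace, 100000


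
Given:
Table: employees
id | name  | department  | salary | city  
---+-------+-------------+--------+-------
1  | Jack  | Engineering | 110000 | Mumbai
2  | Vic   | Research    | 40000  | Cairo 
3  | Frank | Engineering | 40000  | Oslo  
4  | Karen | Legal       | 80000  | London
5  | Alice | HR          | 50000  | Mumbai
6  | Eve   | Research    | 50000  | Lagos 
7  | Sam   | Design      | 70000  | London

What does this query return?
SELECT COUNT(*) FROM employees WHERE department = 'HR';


Counting rows where department = 'HR'
  Alice -> MATCH


1


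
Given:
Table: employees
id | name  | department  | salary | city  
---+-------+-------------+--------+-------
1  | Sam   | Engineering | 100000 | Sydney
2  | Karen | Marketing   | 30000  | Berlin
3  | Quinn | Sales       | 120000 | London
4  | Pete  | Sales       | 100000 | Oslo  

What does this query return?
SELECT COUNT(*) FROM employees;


COUNT(*) counts all rows

4


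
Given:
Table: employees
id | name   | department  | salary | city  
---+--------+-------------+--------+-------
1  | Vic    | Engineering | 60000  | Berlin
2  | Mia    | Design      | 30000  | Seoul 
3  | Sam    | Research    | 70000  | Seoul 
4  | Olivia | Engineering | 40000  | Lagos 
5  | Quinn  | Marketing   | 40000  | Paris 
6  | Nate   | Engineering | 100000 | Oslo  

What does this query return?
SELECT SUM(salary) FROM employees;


SUM(salary) = 60000 + 30000 + 70000 + 40000 + 40000 + 100000 = 340000

340000


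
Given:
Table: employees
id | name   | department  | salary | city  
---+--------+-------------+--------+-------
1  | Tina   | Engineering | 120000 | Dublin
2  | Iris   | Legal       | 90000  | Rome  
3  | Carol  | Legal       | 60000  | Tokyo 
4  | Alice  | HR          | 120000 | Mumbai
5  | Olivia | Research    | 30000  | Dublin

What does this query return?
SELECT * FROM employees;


SELECT * returns all 5 rows with all columns

5 rows:
1, Tina, Engineering, 120000, Dublin
2, Iris, Legal, 90000, Rome
3, Carol, Legal, 60000, Tokyo
4, Alice, HR, 120000, Mumbai
5, Olivia, Research, 30000, Dublin


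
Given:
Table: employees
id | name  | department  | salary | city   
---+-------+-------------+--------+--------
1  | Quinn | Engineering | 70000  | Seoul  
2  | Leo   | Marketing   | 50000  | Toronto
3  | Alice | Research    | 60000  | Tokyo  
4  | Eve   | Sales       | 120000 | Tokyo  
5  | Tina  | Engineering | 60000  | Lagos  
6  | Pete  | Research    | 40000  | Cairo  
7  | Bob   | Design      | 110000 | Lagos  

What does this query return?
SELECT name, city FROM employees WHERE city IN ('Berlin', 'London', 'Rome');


Filtering: city IN ('Berlin', 'London', 'Rome')
Matching: 0 rows

Empty result set (0 rows)


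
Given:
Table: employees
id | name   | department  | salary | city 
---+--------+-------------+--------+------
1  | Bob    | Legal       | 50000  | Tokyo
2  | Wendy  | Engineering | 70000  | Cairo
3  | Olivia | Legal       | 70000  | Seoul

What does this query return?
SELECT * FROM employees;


SELECT * returns all 3 rows with all columns

3 rows:
1, Bob, Legal, 50000, Tokyo
2, Wendy, Engineering, 70000, Cairo
3, Olivia, Legal, 70000, Seoul


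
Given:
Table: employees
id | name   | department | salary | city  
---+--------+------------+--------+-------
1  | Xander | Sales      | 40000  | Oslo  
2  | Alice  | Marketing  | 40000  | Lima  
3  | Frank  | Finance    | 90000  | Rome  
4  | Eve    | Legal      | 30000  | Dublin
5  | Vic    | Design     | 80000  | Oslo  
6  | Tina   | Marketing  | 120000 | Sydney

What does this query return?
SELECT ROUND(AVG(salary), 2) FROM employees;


SUM(salary) = 400000
COUNT = 6
ROUND(AVG, 2) = ROUND(400000 / 6, 2) = 66666.67

66666.67


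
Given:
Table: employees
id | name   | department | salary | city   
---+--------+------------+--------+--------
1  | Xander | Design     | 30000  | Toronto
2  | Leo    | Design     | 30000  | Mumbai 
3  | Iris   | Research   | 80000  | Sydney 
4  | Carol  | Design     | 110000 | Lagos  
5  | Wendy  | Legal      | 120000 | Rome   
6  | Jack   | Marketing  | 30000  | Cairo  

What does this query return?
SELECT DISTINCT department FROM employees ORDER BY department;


All 'department' values (row order): Design, Design, Research, Design, Legal, Marketing
Removing duplicates leaves 4 unique value(s).

4 values:
Design
Legal
Marketing
Research


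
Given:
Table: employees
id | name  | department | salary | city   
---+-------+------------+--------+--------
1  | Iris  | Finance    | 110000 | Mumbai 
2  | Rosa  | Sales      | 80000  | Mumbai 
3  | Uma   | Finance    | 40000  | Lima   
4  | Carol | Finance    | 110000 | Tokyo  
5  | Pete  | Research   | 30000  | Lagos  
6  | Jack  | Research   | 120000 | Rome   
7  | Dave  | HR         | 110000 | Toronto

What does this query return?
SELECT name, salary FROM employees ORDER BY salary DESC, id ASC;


Sorting by salary DESC, then id ASC for ties

7 rows:
Jack, 120000
Iris, 110000
Carol, 110000
Dave, 110000
Rosa, 80000
Uma, 40000
Pete, 30000


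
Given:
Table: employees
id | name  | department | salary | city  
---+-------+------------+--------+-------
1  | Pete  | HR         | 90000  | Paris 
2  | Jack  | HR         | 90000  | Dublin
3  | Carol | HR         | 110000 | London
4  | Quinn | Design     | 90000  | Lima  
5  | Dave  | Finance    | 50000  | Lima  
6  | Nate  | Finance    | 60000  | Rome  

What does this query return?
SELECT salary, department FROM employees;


Projecting columns: salary, department

6 rows:
90000, HR
90000, HR
110000, HR
90000, Design
50000, Finance
60000, Finance


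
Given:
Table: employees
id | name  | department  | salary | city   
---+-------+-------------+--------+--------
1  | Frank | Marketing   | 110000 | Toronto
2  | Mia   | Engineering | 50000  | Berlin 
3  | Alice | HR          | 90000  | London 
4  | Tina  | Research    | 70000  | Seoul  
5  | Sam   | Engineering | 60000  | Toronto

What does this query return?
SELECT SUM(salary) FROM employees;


SUM(salary) = 110000 + 50000 + 90000 + 70000 + 60000 = 380000

380000


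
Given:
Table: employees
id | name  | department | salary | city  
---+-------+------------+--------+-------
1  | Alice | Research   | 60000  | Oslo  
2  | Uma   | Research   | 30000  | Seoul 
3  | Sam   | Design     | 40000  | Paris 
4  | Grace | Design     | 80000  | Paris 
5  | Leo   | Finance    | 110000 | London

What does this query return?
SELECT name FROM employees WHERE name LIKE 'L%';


LIKE 'L%' matches names starting with 'L'
Matching: 1

1 rows:
Leo


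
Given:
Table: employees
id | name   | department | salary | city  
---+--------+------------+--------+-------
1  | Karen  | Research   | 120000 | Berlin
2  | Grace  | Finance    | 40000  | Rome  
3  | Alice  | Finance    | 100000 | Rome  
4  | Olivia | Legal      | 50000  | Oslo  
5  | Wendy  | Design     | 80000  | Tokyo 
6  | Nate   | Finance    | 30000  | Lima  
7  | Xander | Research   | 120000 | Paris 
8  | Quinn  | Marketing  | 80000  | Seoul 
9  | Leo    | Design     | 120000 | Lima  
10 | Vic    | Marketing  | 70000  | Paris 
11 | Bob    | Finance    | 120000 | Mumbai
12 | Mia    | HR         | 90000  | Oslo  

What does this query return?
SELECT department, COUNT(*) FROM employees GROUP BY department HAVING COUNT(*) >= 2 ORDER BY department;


Groups with count >= 2:
  Design: 2 -> PASS
  Finance: 4 -> PASS
  Marketing: 2 -> PASS
  Research: 2 -> PASS
  HR: 1 -> filtered out
  Legal: 1 -> filtered out


4 groups:
Design, 2
Finance, 4
Marketing, 2
Research, 2


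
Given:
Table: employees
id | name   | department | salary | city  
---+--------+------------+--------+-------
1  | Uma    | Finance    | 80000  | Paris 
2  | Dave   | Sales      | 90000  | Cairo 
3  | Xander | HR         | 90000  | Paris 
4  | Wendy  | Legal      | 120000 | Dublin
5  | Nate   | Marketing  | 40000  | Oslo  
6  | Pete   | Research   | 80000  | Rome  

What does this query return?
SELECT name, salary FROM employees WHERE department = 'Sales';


Filtering: department = 'Sales'
Matching rows: 1

1 rows:
Dave, 90000


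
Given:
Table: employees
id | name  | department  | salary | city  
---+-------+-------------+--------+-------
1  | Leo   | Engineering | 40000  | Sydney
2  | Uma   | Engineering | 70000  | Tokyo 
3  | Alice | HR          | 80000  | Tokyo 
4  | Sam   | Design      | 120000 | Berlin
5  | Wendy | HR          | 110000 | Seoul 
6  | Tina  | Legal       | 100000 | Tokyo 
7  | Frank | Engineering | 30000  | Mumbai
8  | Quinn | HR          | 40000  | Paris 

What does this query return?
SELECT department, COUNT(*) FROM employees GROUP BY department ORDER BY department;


Assigning each row to its department group:
  Leo -> Engineering
  Uma -> Engineering
  Alice -> HR
  Sam -> Design
  Wendy -> HR
  Tina -> Legal
  Frank -> Engineering
  Quinn -> HR


4 groups:
Design, 1
Engineering, 3
HR, 3
Legal, 1


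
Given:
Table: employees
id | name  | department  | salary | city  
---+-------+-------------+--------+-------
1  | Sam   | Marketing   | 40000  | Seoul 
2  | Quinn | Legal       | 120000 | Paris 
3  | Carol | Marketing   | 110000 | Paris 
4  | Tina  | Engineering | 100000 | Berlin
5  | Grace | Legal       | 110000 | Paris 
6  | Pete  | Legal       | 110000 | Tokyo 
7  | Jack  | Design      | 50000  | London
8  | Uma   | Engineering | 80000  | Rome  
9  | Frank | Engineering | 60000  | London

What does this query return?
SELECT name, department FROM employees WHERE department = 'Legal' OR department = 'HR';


Filtering: department = 'Legal' OR 'HR'
Matching: 3 rows

3 rows:
Quinn, Legal
Grace, Legal
Pete, Legal


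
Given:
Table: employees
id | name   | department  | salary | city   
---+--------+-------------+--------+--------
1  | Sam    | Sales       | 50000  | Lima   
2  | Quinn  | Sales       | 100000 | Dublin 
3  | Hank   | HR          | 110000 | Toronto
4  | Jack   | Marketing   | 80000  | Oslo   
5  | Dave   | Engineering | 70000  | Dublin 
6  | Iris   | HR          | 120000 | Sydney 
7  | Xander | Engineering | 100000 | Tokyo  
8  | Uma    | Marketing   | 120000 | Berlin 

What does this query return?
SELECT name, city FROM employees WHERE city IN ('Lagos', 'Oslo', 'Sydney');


Filtering: city IN ('Lagos', 'Oslo', 'Sydney')
Matching: 2 rows

2 rows:
Jack, Oslo
Iris, Sydney


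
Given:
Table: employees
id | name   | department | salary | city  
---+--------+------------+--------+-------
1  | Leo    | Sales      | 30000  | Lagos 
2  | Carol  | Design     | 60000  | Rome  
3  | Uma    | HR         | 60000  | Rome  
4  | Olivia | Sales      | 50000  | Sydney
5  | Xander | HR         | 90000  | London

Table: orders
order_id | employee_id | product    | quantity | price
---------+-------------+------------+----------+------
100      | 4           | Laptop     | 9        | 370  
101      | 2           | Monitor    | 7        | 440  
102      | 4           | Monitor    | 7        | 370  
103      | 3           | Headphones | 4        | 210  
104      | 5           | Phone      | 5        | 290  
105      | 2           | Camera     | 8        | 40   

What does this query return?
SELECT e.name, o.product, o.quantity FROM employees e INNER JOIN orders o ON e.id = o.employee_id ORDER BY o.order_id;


Joining employees.id = orders.employee_id:
  employee Olivia (id=4) -> order Laptop
  employee Carol (id=2) -> order Monitor
  employee Olivia (id=4) -> order Monitor
  employee Uma (id=3) -> order Headphones
  employee Xander (id=5) -> order Phone
  employee Carol (id=2) -> order Camera


6 rows:
Olivia, Laptop, 9
Carol, Monitor, 7
Olivia, Monitor, 7
Uma, Headphones, 4
Xander, Phone, 5
Carol, Camera, 8


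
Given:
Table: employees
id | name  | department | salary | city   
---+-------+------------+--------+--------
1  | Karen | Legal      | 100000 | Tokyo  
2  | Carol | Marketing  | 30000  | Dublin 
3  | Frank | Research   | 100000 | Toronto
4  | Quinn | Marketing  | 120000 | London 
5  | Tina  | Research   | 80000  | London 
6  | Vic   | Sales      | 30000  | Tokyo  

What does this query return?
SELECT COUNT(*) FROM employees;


COUNT(*) counts all rows

6


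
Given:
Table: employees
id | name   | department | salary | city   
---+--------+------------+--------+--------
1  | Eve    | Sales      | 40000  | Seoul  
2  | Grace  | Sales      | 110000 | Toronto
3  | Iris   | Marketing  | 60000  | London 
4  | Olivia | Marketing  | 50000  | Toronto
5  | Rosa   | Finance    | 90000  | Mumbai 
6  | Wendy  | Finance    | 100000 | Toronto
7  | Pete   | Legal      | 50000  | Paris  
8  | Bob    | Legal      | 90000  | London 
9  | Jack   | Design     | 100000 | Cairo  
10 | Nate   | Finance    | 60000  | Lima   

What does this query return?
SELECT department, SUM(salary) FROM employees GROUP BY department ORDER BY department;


Summing salary within each department:
  Design: 100000 = 100000
  Finance: 90000 + 100000 + 60000 = 250000
  Legal: 50000 + 90000 = 140000
  Marketing: 60000 + 50000 = 110000
  Sales: 40000 + 110000 = 150000


5 groups:
Design, 100000
Finance, 250000
Legal, 140000
Marketing, 110000
Sales, 150000


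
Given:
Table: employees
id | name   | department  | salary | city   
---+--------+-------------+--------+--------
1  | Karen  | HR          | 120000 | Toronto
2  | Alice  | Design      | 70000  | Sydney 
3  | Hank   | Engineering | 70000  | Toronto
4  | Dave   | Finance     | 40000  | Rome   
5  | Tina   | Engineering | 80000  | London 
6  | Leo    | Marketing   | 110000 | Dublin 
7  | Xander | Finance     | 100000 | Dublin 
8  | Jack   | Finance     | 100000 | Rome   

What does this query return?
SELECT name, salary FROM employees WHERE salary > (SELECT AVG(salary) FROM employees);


Subquery: AVG(salary) = 86250.0
Filtering: salary > 86250.0
  Karen (120000) -> MATCH
  Leo (110000) -> MATCH
  Xander (100000) -> MATCH
  Jack (100000) -> MATCH


4 rows:
Karen, 120000
Leo, 110000
Xander, 100000
Jack, 100000


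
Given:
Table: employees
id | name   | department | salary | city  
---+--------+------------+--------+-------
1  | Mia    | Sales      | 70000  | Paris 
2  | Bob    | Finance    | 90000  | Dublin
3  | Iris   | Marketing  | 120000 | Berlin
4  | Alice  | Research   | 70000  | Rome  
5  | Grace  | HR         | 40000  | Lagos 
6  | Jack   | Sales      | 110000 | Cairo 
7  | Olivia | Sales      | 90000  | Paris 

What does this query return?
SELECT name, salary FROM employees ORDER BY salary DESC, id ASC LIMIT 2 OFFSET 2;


Sort by salary DESC (id ASC tiebreak), then skip 2 and take 2
Rows 3 through 4

2 rows:
Bob, 90000
Olivia, 90000


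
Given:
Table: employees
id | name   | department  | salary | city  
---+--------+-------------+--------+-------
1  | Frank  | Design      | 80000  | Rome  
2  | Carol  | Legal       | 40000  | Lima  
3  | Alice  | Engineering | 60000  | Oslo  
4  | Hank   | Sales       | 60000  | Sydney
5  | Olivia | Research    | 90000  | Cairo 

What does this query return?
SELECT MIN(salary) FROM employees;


Salaries: 80000, 40000, 60000, 60000, 90000
MIN = 40000

40000


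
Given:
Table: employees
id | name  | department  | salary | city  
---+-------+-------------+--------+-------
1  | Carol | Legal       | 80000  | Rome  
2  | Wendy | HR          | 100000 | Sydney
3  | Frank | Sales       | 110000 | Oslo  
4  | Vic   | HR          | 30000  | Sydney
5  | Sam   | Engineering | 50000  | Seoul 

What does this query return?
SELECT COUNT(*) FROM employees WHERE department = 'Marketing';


Counting rows where department = 'Marketing'


0


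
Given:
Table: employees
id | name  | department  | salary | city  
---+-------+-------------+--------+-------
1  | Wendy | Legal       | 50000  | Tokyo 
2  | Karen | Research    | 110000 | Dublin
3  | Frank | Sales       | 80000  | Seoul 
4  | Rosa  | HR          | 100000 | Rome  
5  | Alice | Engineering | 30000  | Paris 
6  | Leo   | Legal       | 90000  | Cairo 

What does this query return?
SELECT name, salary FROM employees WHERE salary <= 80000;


Filtering: salary <= 80000
Matching: 3 rows

3 rows:
Wendy, 50000
Frank, 80000
Alice, 30000


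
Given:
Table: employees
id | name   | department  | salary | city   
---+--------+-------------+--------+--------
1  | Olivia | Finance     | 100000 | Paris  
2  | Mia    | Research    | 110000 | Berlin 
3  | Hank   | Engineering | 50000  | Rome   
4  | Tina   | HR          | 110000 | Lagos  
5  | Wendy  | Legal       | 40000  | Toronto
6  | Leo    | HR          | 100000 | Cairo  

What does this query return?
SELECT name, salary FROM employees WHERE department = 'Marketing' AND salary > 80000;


Filtering: department = 'Marketing' AND salary > 80000
Matching: 0 rows

Empty result set (0 rows)


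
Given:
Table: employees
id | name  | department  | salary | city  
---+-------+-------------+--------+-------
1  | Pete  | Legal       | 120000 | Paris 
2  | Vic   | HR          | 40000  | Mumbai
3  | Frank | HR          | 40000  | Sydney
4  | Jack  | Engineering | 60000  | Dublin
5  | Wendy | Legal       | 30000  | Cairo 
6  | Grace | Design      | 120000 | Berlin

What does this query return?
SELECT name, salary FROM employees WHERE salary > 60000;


Filtering: salary > 60000
Matching: 2 rows

2 rows:
Pete, 120000
Grace, 120000


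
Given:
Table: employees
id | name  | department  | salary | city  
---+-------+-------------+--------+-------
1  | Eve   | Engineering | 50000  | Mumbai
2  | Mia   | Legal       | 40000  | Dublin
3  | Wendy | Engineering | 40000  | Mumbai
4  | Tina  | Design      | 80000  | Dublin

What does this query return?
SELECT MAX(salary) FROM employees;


Salaries: 50000, 40000, 40000, 80000
MAX = 80000

80000


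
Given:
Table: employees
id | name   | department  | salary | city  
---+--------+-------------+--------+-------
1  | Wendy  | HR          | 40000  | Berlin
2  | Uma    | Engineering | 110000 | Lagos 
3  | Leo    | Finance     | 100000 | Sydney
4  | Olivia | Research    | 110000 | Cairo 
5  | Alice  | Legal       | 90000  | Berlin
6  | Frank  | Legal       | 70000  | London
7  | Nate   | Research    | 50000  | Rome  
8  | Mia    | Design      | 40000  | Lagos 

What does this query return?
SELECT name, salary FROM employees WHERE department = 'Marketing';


Filtering: department = 'Marketing'
Matching rows: 0

Empty result set (0 rows)


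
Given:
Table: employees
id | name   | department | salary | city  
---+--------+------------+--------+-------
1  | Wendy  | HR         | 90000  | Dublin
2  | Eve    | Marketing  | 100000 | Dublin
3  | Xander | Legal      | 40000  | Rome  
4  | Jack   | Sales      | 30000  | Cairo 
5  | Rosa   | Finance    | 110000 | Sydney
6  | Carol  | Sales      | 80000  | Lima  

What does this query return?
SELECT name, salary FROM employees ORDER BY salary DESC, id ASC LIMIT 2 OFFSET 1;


Sort by salary DESC (id ASC tiebreak), then skip 1 and take 2
Rows 2 through 3

2 rows:
Eve, 100000
Wendy, 90000


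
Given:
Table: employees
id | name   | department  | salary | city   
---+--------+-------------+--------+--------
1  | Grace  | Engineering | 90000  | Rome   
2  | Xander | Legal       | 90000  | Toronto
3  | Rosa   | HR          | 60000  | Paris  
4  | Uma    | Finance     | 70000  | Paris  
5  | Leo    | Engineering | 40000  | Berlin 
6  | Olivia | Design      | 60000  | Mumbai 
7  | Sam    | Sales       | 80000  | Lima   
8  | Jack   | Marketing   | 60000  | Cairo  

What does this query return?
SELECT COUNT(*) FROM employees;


COUNT(*) counts all rows

8


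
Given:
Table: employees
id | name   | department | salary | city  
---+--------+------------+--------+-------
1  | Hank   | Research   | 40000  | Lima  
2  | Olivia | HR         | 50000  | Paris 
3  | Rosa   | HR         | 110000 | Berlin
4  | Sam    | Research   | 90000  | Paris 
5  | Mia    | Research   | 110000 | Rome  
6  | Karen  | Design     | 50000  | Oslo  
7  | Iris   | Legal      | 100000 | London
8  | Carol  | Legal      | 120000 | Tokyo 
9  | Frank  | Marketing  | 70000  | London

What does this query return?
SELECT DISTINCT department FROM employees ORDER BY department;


All 'department' values (row order): Research, HR, HR, Research, Research, Design, Legal, Legal, Marketing
Removing duplicates leaves 5 unique value(s).

5 values:
Design
HR
Legal
Marketing
Research


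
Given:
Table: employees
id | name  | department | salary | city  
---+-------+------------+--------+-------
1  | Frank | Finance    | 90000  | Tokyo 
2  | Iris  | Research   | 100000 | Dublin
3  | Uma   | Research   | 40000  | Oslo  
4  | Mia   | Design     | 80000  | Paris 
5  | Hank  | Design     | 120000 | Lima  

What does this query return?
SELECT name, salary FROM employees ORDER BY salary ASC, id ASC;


Sorting by salary ASC, then id ASC for ties

5 rows:
Uma, 40000
Mia, 80000
Frank, 90000
Iris, 100000
Hank, 120000


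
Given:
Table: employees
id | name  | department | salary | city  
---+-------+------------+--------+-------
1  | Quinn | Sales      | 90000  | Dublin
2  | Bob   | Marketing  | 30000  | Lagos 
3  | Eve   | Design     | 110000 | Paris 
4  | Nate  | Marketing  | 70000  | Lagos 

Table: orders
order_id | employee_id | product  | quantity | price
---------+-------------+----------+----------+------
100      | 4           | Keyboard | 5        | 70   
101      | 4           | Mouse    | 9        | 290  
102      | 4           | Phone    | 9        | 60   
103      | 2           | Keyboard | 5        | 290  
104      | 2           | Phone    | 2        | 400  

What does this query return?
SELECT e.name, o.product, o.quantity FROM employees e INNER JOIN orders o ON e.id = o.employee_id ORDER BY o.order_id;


Joining employees.id = orders.employee_id:
  employee Nate (id=4) -> order Keyboard
  employee Nate (id=4) -> order Mouse
  employee Nate (id=4) -> order Phone
  employee Bob (id=2) -> order Keyboard
  employee Bob (id=2) -> order Phone


5 rows:
Nate, Keyboard, 5
Nate, Mouse, 9
Nate, Phone, 9
Bob, Keyboard, 5
Bob, Phone, 2


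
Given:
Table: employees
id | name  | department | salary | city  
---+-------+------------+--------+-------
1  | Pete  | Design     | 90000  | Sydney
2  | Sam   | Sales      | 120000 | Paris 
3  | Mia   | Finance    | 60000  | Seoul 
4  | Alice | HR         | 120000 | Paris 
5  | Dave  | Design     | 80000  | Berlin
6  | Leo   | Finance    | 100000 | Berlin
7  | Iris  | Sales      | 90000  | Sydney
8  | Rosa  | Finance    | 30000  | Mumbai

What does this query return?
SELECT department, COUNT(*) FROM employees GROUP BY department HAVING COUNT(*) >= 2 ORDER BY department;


Groups with count >= 2:
  Design: 2 -> PASS
  Finance: 3 -> PASS
  Sales: 2 -> PASS
  HR: 1 -> filtered out


3 groups:
Design, 2
Finance, 3
Sales, 2
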